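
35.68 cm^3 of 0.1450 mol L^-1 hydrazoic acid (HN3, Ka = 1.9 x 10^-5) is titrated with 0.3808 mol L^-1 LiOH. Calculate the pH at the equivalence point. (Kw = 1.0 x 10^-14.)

n(HN3) = 0.1450 x 0.03568 = 0.005174 mol; V(LiOH) at equivalence = 0.005174/0.3808 = 0.01359 L.
At equivalence all the acid is converted to N3-; total volume = 0.03568 + 0.01359 = 0.04927 L, so [N3-] = 0.005174/0.04927 = 0.1050 M.
Kb = Kw/Ka = 1.0e-14 / 1.9 x 10^-5 = 5.26e-10.
[OH^-] = sqrt(Kb x [N3-]) = sqrt(5.26e-10 x 0.1050) = 7.43e-6 M.
pOH = 5.13, so pH = 14.00 - 5.13 = 8.87.

8.87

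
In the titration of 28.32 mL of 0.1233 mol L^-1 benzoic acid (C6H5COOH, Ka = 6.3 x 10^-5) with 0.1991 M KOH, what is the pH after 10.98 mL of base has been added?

4.42

Initial n(C6H5COOH) = 0.1233 x 0.02832 = 0.003492 mol.
n(KOH) added = 0.1991 x 0.01098 = 0.002186 mol, converting that many moles of C6H5COOH to C6H5COO-.
Remaining n(C6H5COOH) = 0.001306 mol; n(C6H5COO-) = 0.002186 mol.
By Henderson-Hasselbalch, pH = pKa + log([A^-]/[HA]) = 4.20 + log(0.002186/0.001306) = 4.20 + (+0.22) = 4.42.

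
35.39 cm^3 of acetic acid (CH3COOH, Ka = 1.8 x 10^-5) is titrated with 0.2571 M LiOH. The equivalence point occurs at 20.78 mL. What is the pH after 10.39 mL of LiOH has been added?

10.39 mL is exactly half the equivalence volume (20.78/2), i.e. the half-equivalence point.
There, n(HA) = n(A^-), so pH = pKa = -log(1.8 x 10^-5) = 4.74.

4.74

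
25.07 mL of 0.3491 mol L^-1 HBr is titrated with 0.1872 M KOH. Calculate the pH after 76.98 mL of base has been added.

n(acid) = 0.3491 x 0.02507 = 0.008752 mol; n(KOH) added = 0.1872 x 0.07698 = 0.01441 mol.
Base is in excess by 0.01441 - 0.008752 = 0.005659 mol in a total volume of 0.1021 L.
[OH^-] = 0.005659/0.1021 = 0.05545 M, so pOH = 1.26 and pH = 14.00 - 1.26 = 12.74.

12.74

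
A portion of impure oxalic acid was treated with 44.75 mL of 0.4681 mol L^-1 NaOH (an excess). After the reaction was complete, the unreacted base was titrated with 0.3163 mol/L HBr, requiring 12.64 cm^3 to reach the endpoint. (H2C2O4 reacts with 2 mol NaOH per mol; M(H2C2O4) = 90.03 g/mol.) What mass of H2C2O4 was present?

0.763 g

Total n(NaOH) added = 0.4681 x 0.04475 = 0.02095 mol.
n(HBr) used = 0.3163 x 0.01264 = 0.003998 mol, which equals the excess n(NaOH).
So n(NaOH) consumed by the sample = 0.02095 - 0.003998 = 0.01695 mol.
n(H2C2O4) = 0.01695 / 2 = 0.008475 mol.
mass = 0.008475 mol x 90.03 g/mol = 0.763 g.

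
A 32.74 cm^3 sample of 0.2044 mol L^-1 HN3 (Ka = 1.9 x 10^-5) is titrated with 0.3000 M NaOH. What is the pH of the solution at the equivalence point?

8.90

n(HN3) = 0.2044 x 0.03274 = 0.006692 mol; V(NaOH) at equivalence = 0.006692/0.3000 = 0.02231 L.
At equivalence all the acid is converted to N3-; total volume = 0.03274 + 0.02231 = 0.05505 L, so [N3-] = 0.006692/0.05505 = 0.1216 M.
Kb = Kw/Ka = 1.0e-14 / 1.9 x 10^-5 = 5.26e-10.
[OH^-] = sqrt(Kb x [N3-]) = sqrt(5.26e-10 x 0.1216) = 8.00e-6 M.
pOH = 5.10, so pH = 14.00 - 5.10 = 8.90.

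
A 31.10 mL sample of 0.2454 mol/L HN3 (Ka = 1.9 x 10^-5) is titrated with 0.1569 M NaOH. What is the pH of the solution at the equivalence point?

8.85

n(HN3) = 0.2454 x 0.03110 = 0.007632 mol; V(NaOH) at equivalence = 0.007632/0.1569 = 0.04864 L.
At equivalence all the acid is converted to N3-; total volume = 0.03110 + 0.04864 = 0.07974 L, so [N3-] = 0.007632/0.07974 = 0.09571 M.
Kb = Kw/Ka = 1.0e-14 / 1.9 x 10^-5 = 5.26e-10.
[OH^-] = sqrt(Kb x [N3-]) = sqrt(5.26e-10 x 0.09571) = 7.10e-6 M.
pOH = 5.15, so pH = 14.00 - 5.15 = 8.85.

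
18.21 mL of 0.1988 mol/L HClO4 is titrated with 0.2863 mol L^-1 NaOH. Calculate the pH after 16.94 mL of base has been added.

12.54

n(acid) = 0.1988 x 0.01821 = 0.003620 mol; n(NaOH) added = 0.2863 x 0.01694 = 0.004850 mol.
Base is in excess by 0.004850 - 0.003620 = 0.001230 mol in a total volume of 0.03515 L.
[OH^-] = 0.001230/0.03515 = 0.03499 M, so pOH = 1.46 and pH = 14.00 - 1.46 = 12.54.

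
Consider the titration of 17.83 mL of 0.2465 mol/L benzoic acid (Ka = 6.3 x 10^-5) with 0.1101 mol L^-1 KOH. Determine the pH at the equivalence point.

n(C6H5COOH) = 0.2465 x 0.01783 = 0.004395 mol; V(KOH) at equivalence = 0.004395/0.1101 = 0.03992 L.
At equivalence all the acid is converted to C6H5COO-; total volume = 0.01783 + 0.03992 = 0.05775 L, so [C6H5COO-] = 0.004395/0.05775 = 0.07611 M.
Kb = Kw/Ka = 1.0e-14 / 6.3 x 10^-5 = 1.59e-10.
[OH^-] = sqrt(Kb x [C6H5COO-]) = sqrt(1.59e-10 x 0.07611) = 3.48e-6 M.
pOH = 5.46, so pH = 14.00 - 5.46 = 8.54.

8.54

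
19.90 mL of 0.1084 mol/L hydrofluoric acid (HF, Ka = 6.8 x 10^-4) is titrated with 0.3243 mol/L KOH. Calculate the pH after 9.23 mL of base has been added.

12.46

n(acid) = 0.1084 x 0.01990 = 0.002157 mol; n(KOH) added = 0.3243 x 0.009230 = 0.002993 mol.
Base is in excess by 0.002993 - 0.002157 = 0.0008361 mol in a total volume of 0.02913 L.
[OH^-] = 0.0008361/0.02913 = 0.02870 M, so pOH = 1.54 and pH = 14.00 - 1.54 = 12.46.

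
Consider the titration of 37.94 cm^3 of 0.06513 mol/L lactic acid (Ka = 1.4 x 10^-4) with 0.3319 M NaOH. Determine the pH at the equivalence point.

n(HC3H5O3) = 0.06513 x 0.03794 = 0.002471 mol; V(NaOH) at equivalence = 0.002471/0.3319 = 0.007445 L.
At equivalence all the acid is converted to C3H5O3-; total volume = 0.03794 + 0.007445 = 0.04539 L, so [C3H5O3-] = 0.002471/0.04539 = 0.05445 M.
Kb = Kw/Ka = 1.0e-14 / 1.4 x 10^-4 = 7.14e-11.
[OH^-] = sqrt(Kb x [C3H5O3-]) = sqrt(7.14e-11 x 0.05445) = 1.97e-6 M.
pOH = 5.71, so pH = 14.00 - 5.71 = 8.29.

8.29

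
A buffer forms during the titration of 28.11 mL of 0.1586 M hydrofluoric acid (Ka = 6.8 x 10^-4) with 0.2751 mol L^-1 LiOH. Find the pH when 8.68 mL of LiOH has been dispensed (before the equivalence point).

3.23

Initial n(HF) = 0.1586 x 0.02811 = 0.004458 mol.
n(LiOH) added = 0.2751 x 0.008680 = 0.002388 mol, converting that many moles of HF to F-.
Remaining n(HF) = 0.002070 mol; n(F-) = 0.002388 mol.
By Henderson-Hasselbalch, pH = pKa + log([A^-]/[HA]) = 3.17 + log(0.002388/0.002070) = 3.17 + (+0.06) = 3.23.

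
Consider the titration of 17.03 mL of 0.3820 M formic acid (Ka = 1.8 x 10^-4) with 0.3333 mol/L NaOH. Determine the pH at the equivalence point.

8.50

n(HCOOH) = 0.3820 x 0.01703 = 0.006505 mol; V(NaOH) at equivalence = 0.006505/0.3333 = 0.01952 L.
At equivalence all the acid is converted to HCOO-; total volume = 0.01703 + 0.01952 = 0.03655 L, so [HCOO-] = 0.006505/0.03655 = 0.1780 M.
Kb = Kw/Ka = 1.0e-14 / 1.8 x 10^-4 = 5.56e-11.
[OH^-] = sqrt(Kb x [HCOO-]) = sqrt(5.56e-11 x 0.1780) = 3.14e-6 M.
pOH = 5.50, so pH = 14.00 - 5.50 = 8.50.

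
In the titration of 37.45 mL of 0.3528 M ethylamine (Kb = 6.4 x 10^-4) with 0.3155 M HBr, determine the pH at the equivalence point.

5.79

n(C2H5NH2) = 0.3528 x 0.03745 = 0.01321 mol; V(HBr) at equivalence = 0.01321/0.3155 = 0.04188 L.
At equivalence the base is fully converted to C2H5NH3+; total volume = 0.07933 L, so [C2H5NH3+] = 0.01321/0.07933 = 0.1666 M.
Ka(C2H5NH3+) = Kw/Kb = 1.0e-14 / 6.4 x 10^-4 = 1.56e-11.
[H^+] = sqrt(Ka x [C2H5NH3+]) = sqrt(1.56e-11 x 0.1666) = 1.61e-6 M.
pH = -log(1.61e-6) = 5.79.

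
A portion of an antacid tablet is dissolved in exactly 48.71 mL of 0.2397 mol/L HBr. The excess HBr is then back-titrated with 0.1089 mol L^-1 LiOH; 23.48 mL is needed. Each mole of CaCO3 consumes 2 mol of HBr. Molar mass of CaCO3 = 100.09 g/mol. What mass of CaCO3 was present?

0.456 g

Total n(HBr) added = 0.2397 x 0.04871 = 0.01168 mol.
n(LiOH) used = 0.1089 x 0.02348 = 0.002557 mol, which equals the excess n(HBr).
So n(HBr) consumed by the sample = 0.01168 - 0.002557 = 0.009119 mol.
n(CaCO3) = 0.009119 / 2 = 0.004559 mol.
mass = 0.004559 mol x 100.09 g/mol = 0.456 g.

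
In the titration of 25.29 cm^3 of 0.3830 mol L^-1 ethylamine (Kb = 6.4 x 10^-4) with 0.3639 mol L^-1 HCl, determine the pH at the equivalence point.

n(C2H5NH2) = 0.3830 x 0.02529 = 0.009686 mol; V(HCl) at equivalence = 0.009686/0.3639 = 0.02662 L.
At equivalence the base is fully converted to C2H5NH3+; total volume = 0.05191 L, so [C2H5NH3+] = 0.009686/0.05191 = 0.1866 M.
Ka(C2H5NH3+) = Kw/Kb = 1.0e-14 / 6.4 x 10^-4 = 1.56e-11.
[H^+] = sqrt(Ka x [C2H5NH3+]) = sqrt(1.56e-11 x 0.1866) = 1.71e-6 M.
pH = -log(1.71e-6) = 5.77.

5.77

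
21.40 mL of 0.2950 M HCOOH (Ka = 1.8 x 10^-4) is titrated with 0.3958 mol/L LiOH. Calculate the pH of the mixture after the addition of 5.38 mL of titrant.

3.45

Initial n(HCOOH) = 0.2950 x 0.02140 = 0.006313 mol.
n(LiOH) added = 0.3958 x 0.005380 = 0.002129 mol, converting that many moles of HCOOH to HCOO-.
Remaining n(HCOOH) = 0.004184 mol; n(HCOO-) = 0.002129 mol.
By Henderson-Hasselbalch, pH = pKa + log([A^-]/[HA]) = 3.74 + log(0.002129/0.004184) = 3.74 + (-0.29) = 3.45.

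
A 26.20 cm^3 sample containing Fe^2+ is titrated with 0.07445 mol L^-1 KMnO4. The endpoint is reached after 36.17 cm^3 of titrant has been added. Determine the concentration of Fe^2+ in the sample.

n(KMnO4) = 0.07445 x 0.03617 = 0.002693 mol.
From the balanced equation, 1 mol KMnO4 reacts with 5 mol Fe^2+, so n(Fe^2+) = 0.002693 x 5/1 = 0.01346 mol.
[Fe^2+] = 0.01346 / 0.02620 L = 0.514 M.

0.514 M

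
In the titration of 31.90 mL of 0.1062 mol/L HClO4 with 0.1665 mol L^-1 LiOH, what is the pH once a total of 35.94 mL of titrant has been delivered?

12.58

n(acid) = 0.1062 x 0.03190 = 0.003388 mol; n(LiOH) added = 0.1665 x 0.03594 = 0.005984 mol.
Base is in excess by 0.005984 - 0.003388 = 0.002596 mol in a total volume of 0.06784 L.
[OH^-] = 0.002596/0.06784 = 0.03827 M, so pOH = 1.42 and pH = 14.00 - 1.42 = 12.58.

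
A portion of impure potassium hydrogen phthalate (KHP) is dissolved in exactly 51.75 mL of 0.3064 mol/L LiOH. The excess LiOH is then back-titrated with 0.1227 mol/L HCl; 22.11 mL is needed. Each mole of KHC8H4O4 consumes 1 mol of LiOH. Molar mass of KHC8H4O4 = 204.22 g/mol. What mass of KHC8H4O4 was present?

2.68 g

Total n(LiOH) added = 0.3064 x 0.05175 = 0.01586 mol.
n(HCl) used = 0.1227 x 0.02211 = 0.002713 mol, which equals the excess n(LiOH).
So n(LiOH) consumed by the sample = 0.01586 - 0.002713 = 0.01314 mol.
n(KHC8H4O4) = 0.01314 / 1 = 0.01314 mol.
mass = 0.01314 mol x 204.22 g/mol = 2.68 g.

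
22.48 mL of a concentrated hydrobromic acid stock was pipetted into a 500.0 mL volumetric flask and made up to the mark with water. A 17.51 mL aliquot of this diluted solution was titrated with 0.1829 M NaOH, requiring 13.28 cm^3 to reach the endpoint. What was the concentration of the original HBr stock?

n(NaOH) = 0.1829 x 0.01328 = 0.002429 mol.
n(HBr) in the aliquot = 0.002429 mol.
[diluted HBr] = 0.002429 / 0.01751 = 0.1387 M.
Dilution factor = 500.0/22.48 = 22.24, so [stock] = 0.1387 x 22.24 = 3.09 M.

3.09 M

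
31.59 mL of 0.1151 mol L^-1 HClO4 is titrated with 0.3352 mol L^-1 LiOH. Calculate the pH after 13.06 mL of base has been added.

n(acid) = 0.1151 x 0.03159 = 0.003636 mol; n(LiOH) added = 0.3352 x 0.01306 = 0.004378 mol.
Base is in excess by 0.004378 - 0.003636 = 0.0007417 mol in a total volume of 0.04465 L.
[OH^-] = 0.0007417/0.04465 = 0.01661 M, so pOH = 1.78 and pH = 14.00 - 1.78 = 12.22.

12.22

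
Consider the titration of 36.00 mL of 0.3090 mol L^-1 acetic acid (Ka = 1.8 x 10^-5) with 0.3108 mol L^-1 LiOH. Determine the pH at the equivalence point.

n(CH3COOH) = 0.3090 x 0.03600 = 0.01112 mol; V(LiOH) at equivalence = 0.01112/0.3108 = 0.03579 L.
At equivalence all the acid is converted to CH3COO-; total volume = 0.03600 + 0.03579 = 0.07179 L, so [CH3COO-] = 0.01112/0.07179 = 0.1549 M.
Kb = Kw/Ka = 1.0e-14 / 1.8 x 10^-5 = 5.56e-10.
[OH^-] = sqrt(Kb x [CH3COO-]) = sqrt(5.56e-10 x 0.1549) = 9.28e-6 M.
pOH = 5.03, so pH = 14.00 - 5.03 = 8.97.

8.97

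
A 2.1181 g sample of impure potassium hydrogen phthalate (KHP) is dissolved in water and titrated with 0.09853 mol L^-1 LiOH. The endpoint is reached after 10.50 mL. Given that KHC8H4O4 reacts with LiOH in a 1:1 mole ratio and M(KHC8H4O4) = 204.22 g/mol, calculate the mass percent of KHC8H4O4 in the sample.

9.97%

n(LiOH) = 0.09853 x 0.01050 = 0.001035 mol.
n(KHC8H4O4) = 0.001035 / 1 = 0.001035 mol.
mass of KHC8H4O4 = 0.001035 x 204.22 = 0.2113 g.
% purity = 0.2113 / 2.1181 x 100 = 9.97%.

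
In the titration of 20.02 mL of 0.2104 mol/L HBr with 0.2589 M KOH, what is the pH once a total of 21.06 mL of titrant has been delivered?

12.48

n(acid) = 0.2104 x 0.02002 = 0.004212 mol; n(KOH) added = 0.2589 x 0.02106 = 0.005452 mol.
Base is in excess by 0.005452 - 0.004212 = 0.001240 mol in a total volume of 0.04108 L.
[OH^-] = 0.001240/0.04108 = 0.03019 M, so pOH = 1.52 and pH = 14.00 - 1.52 = 12.48.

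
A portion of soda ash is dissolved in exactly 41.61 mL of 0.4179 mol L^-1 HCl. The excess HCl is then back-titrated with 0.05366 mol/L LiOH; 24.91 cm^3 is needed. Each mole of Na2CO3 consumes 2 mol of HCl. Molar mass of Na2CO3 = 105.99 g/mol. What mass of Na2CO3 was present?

Total n(HCl) added = 0.4179 x 0.04161 = 0.01739 mol.
n(LiOH) used = 0.05366 x 0.02491 = 0.001337 mol, which equals the excess n(HCl).
So n(HCl) consumed by the sample = 0.01739 - 0.001337 = 0.01605 mol.
n(Na2CO3) = 0.01605 / 2 = 0.008026 mol.
mass = 0.008026 mol x 105.99 g/mol = 0.851 g.

0.851 g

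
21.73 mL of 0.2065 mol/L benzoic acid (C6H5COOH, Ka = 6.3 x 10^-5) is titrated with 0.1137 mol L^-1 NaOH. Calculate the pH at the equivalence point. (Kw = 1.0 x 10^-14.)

8.53

n(C6H5COOH) = 0.2065 x 0.02173 = 0.004487 mol; V(NaOH) at equivalence = 0.004487/0.1137 = 0.03947 L.
At equivalence all the acid is converted to C6H5COO-; total volume = 0.02173 + 0.03947 = 0.06120 L, so [C6H5COO-] = 0.004487/0.06120 = 0.07333 M.
Kb = Kw/Ka = 1.0e-14 / 6.3 x 10^-5 = 1.59e-10.
[OH^-] = sqrt(Kb x [C6H5COO-]) = sqrt(1.59e-10 x 0.07333) = 3.41e-6 M.
pOH = 5.47, so pH = 14.00 - 5.47 = 8.53.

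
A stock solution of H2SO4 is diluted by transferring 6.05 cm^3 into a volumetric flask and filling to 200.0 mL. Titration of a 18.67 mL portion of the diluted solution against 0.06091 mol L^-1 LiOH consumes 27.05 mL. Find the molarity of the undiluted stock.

n(LiOH) = 0.06091 x 0.02705 = 0.001648 mol.
n(H2SO4) in the aliquot = 0.001648 x 1/2 = 0.0008238 mol.
[diluted H2SO4] = 0.0008238 / 0.01867 = 0.04412 M.
Dilution factor = 200.0/6.050 = 33.06, so [stock] = 0.04412 x 33.06 = 1.46 M.

1.46 M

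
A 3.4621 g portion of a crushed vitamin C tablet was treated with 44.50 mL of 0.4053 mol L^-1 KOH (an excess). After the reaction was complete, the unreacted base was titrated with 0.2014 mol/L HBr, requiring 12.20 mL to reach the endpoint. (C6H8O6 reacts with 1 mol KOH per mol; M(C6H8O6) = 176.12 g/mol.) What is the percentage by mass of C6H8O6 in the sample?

79.3%

Total n(KOH) added = 0.4053 x 0.04450 = 0.01804 mol.
n(HBr) used = 0.2014 x 0.01220 = 0.002457 mol, which equals the excess n(KOH).
So n(KOH) consumed by the sample = 0.01804 - 0.002457 = 0.01558 mol.
n(C6H8O6) = 0.01558 / 1 = 0.01558 mol.
mass C6H8O6 = 0.01558 x 176.12 = 2.744 g, so %C6H8O6 = 2.744/3.4621 x 100 = 79.3%.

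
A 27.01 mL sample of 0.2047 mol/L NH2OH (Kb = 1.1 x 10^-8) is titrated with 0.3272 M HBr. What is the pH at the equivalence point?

n(NH2OH) = 0.2047 x 0.02701 = 0.005529 mol; V(HBr) at equivalence = 0.005529/0.3272 = 0.01690 L.
At equivalence the base is fully converted to NH3OH+; total volume = 0.04391 L, so [NH3OH+] = 0.005529/0.04391 = 0.1259 M.
Ka(NH3OH+) = Kw/Kb = 1.0e-14 / 1.1 x 10^-8 = 9.09e-7.
[H^+] = sqrt(Ka x [NH3OH+]) = sqrt(9.09e-7 x 0.1259) = 0.000338 M.
pH = -log(0.000338) = 3.47.

3.47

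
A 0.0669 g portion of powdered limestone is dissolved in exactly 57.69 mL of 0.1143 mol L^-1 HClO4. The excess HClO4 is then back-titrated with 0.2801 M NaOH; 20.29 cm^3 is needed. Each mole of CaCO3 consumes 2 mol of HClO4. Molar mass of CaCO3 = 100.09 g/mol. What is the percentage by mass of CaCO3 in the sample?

Total n(HClO4) added = 0.1143 x 0.05769 = 0.006594 mol.
n(NaOH) used = 0.2801 x 0.02029 = 0.005683 mol, which equals the excess n(HClO4).
So n(HClO4) consumed by the sample = 0.006594 - 0.005683 = 0.0009107 mol.
n(CaCO3) = 0.0009107 / 2 = 0.0004554 mol.
mass CaCO3 = 0.0004554 x 100.09 = 0.04558 g, so %CaCO3 = 0.04558/0.0669 x 100 = 68.1%.

68.1%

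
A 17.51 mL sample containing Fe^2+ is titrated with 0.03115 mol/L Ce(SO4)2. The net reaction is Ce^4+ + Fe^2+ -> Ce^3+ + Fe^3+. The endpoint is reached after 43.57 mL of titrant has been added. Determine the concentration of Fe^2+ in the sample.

n(Ce(SO4)2) = 0.03115 x 0.04357 = 0.001357 mol.
From the balanced equation, 1 mol Ce(SO4)2 reacts with 1 mol Fe^2+, so n(Fe^2+) = 0.001357 x 1/1 = 0.001357 mol.
[Fe^2+] = 0.001357 / 0.01751 L = 0.0775 M.

0.0775 M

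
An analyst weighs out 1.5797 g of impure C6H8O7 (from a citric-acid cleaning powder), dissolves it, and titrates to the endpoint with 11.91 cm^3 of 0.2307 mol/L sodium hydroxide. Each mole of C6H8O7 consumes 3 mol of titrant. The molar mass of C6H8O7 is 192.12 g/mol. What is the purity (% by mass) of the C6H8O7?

n(NaOH) = 0.2307 x 0.01191 = 0.002748 mol.
n(C6H8O7) = 0.002748 / 3 = 0.0009159 mol.
mass of C6H8O7 = 0.0009159 x 192.12 = 0.1760 g.
% purity = 0.1760 / 1.5797 x 100 = 11.1%.

11.1%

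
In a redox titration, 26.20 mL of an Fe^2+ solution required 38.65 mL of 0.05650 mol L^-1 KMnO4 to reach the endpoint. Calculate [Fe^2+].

0.417 M

n(KMnO4) = 0.05650 x 0.03865 = 0.002184 mol.
From the balanced equation, 1 mol KMnO4 reacts with 5 mol Fe^2+, so n(Fe^2+) = 0.002184 x 5/1 = 0.01092 mol.
[Fe^2+] = 0.01092 / 0.02620 L = 0.417 M.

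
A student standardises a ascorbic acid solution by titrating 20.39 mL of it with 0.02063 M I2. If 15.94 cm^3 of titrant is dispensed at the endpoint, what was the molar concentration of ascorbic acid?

0.0161 M

n(I2) = 0.02063 x 0.01594 = 0.0003288 mol.
From the balanced equation, 1 mol I2 reacts with 1 mol ascorbic acid, so n(ascorbic acid) = 0.0003288 x 1/1 = 0.0003288 mol.
[ascorbic acid] = 0.0003288 / 0.02039 L = 0.0161 M.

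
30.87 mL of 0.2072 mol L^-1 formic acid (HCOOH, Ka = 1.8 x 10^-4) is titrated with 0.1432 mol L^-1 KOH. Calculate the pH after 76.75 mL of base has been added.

12.63

n(acid) = 0.2072 x 0.03087 = 0.006396 mol; n(KOH) added = 0.1432 x 0.07675 = 0.01099 mol.
Base is in excess by 0.01099 - 0.006396 = 0.004594 mol in a total volume of 0.1076 L.
[OH^-] = 0.004594/0.1076 = 0.04269 M, so pOH = 1.37 and pH = 14.00 - 1.37 = 12.63.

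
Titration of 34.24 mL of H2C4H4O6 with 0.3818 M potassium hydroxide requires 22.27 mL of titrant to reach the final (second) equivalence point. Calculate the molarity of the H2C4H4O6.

0.124 M

n(KOH) = 0.3818 x 0.02227 = 0.008503 mol.
At the final (second) equivalence point, 2 mol OH^- react per mol H2C4H4O6, so n(H2C4H4O6) = 0.008503 / 2 = 0.004251 mol.
[H2C4H4O6] = 0.004251 / 0.03424 L = 0.124 M.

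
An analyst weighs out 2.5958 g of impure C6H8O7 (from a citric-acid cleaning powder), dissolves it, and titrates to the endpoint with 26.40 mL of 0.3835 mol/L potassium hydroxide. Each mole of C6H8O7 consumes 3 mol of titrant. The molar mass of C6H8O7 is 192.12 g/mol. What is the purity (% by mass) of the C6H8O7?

25.0%

n(KOH) = 0.3835 x 0.02640 = 0.01012 mol.
n(C6H8O7) = 0.01012 / 3 = 0.003375 mol.
mass of C6H8O7 = 0.003375 x 192.12 = 0.6484 g.
% purity = 0.6484 / 2.5958 x 100 = 25.0%.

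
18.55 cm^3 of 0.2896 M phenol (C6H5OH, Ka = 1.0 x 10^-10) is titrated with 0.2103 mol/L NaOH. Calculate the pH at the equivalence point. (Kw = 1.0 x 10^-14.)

n(C6H5OH) = 0.2896 x 0.01855 = 0.005372 mol; V(NaOH) at equivalence = 0.005372/0.2103 = 0.02554 L.
At equivalence all the acid is converted to C6H5O-; total volume = 0.01855 + 0.02554 = 0.04409 L, so [C6H5O-] = 0.005372/0.04409 = 0.1218 M.
Kb = Kw/Ka = 1.0e-14 / 1.0 x 10^-10 = 0.000100.
[OH^-] = sqrt(Kb x [C6H5O-]) = sqrt(0.000100 x 0.1218) = 0.00349 M.
pOH = 2.46, so pH = 14.00 - 2.46 = 11.54.

11.54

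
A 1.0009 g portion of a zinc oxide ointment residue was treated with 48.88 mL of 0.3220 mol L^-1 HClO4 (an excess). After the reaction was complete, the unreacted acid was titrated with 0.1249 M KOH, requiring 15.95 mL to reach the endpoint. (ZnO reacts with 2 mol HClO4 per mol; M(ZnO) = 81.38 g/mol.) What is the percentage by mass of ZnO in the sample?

55.9%

Total n(HClO4) added = 0.3220 x 0.04888 = 0.01574 mol.
n(KOH) used = 0.1249 x 0.01595 = 0.001992 mol, which equals the excess n(HClO4).
So n(HClO4) consumed by the sample = 0.01574 - 0.001992 = 0.01375 mol.
n(ZnO) = 0.01375 / 2 = 0.006874 mol.
mass ZnO = 0.006874 x 81.38 = 0.5594 g, so %ZnO = 0.5594/1.0009 x 100 = 55.9%.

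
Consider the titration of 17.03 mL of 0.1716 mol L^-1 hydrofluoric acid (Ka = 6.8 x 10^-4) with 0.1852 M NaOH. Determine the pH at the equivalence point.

n(HF) = 0.1716 x 0.01703 = 0.002922 mol; V(NaOH) at equivalence = 0.002922/0.1852 = 0.01578 L.
At equivalence all the acid is converted to F-; total volume = 0.01703 + 0.01578 = 0.03281 L, so [F-] = 0.002922/0.03281 = 0.08907 M.
Kb = Kw/Ka = 1.0e-14 / 6.8 x 10^-4 = 1.47e-11.
[OH^-] = sqrt(Kb x [F-]) = sqrt(1.47e-11 x 0.08907) = 1.14e-6 M.
pOH = 5.94, so pH = 14.00 - 5.94 = 8.06.

8.06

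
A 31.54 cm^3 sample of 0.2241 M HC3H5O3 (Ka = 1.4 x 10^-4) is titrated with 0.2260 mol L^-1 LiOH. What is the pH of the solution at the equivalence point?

n(HC3H5O3) = 0.2241 x 0.03154 = 0.007068 mol; V(LiOH) at equivalence = 0.007068/0.2260 = 0.03127 L.
At equivalence all the acid is converted to C3H5O3-; total volume = 0.03154 + 0.03127 = 0.06281 L, so [C3H5O3-] = 0.007068/0.06281 = 0.1125 M.
Kb = Kw/Ka = 1.0e-14 / 1.4 x 10^-4 = 7.14e-11.
[OH^-] = sqrt(Kb x [C3H5O3-]) = sqrt(7.14e-11 x 0.1125) = 2.84e-6 M.
pOH = 5.55, so pH = 14.00 - 5.55 = 8.45.

8.45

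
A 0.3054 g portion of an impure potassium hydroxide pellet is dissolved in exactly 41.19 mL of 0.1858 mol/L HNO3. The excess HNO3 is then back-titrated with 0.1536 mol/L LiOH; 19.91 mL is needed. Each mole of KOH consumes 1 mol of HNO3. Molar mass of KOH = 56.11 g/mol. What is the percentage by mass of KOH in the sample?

84.4%

Total n(HNO3) added = 0.1858 x 0.04119 = 0.007653 mol.
n(LiOH) used = 0.1536 x 0.01991 = 0.003058 mol, which equals the excess n(HNO3).
So n(HNO3) consumed by the sample = 0.007653 - 0.003058 = 0.004595 mol.
n(KOH) = 0.004595 / 1 = 0.004595 mol.
mass KOH = 0.004595 x 56.11 = 0.2578 g, so %KOH = 0.2578/0.3054 x 100 = 84.4%.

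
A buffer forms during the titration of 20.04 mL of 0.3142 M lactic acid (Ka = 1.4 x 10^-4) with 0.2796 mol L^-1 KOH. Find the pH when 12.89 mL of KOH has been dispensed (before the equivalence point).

Initial n(HC3H5O3) = 0.3142 x 0.02004 = 0.006297 mol.
n(KOH) added = 0.2796 x 0.01289 = 0.003604 mol, converting that many moles of HC3H5O3 to C3H5O3-.
Remaining n(HC3H5O3) = 0.002693 mol; n(C3H5O3-) = 0.003604 mol.
By Henderson-Hasselbalch, pH = pKa + log([A^-]/[HA]) = 3.85 + log(0.003604/0.002693) = 3.85 + (+0.13) = 3.98.

3.98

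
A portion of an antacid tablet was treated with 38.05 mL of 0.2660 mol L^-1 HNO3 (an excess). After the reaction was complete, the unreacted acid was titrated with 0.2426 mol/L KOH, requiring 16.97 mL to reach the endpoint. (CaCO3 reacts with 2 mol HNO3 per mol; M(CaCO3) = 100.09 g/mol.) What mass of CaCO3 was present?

Total n(HNO3) added = 0.2660 x 0.03805 = 0.01012 mol.
n(KOH) used = 0.2426 x 0.01697 = 0.004117 mol, which equals the excess n(HNO3).
So n(HNO3) consumed by the sample = 0.01012 - 0.004117 = 0.006004 mol.
n(CaCO3) = 0.006004 / 2 = 0.003002 mol.
mass = 0.003002 mol x 100.09 g/mol = 0.300 g.

0.300 g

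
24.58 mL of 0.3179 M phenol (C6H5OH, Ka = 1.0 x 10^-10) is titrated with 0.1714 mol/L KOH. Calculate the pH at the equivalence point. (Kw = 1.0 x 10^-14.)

n(C6H5OH) = 0.3179 x 0.02458 = 0.007814 mol; V(KOH) at equivalence = 0.007814/0.1714 = 0.04559 L.
At equivalence all the acid is converted to C6H5O-; total volume = 0.02458 + 0.04559 = 0.07017 L, so [C6H5O-] = 0.007814/0.07017 = 0.1114 M.
Kb = Kw/Ka = 1.0e-14 / 1.0 x 10^-10 = 0.000100.
[OH^-] = sqrt(Kb x [C6H5O-]) = sqrt(0.000100 x 0.1114) = 0.00334 M.
pOH = 2.48, so pH = 14.00 - 2.48 = 11.52.

11.52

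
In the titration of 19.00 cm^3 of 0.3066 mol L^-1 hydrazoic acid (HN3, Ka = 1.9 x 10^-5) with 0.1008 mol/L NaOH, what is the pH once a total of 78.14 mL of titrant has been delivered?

n(acid) = 0.3066 x 0.01900 = 0.005825 mol; n(NaOH) added = 0.1008 x 0.07814 = 0.007877 mol.
Base is in excess by 0.007877 - 0.005825 = 0.002051 mol in a total volume of 0.09714 L.
[OH^-] = 0.002051/0.09714 = 0.02112 M, so pOH = 1.68 and pH = 14.00 - 1.68 = 12.32.

12.32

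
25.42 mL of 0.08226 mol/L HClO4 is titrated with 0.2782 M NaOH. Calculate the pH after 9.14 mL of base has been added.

n(acid) = 0.08226 x 0.02542 = 0.002091 mol; n(NaOH) added = 0.2782 x 0.009140 = 0.002543 mol.
Base is in excess by 0.002543 - 0.002091 = 0.0004517 mol in a total volume of 0.03456 L.
[OH^-] = 0.0004517/0.03456 = 0.01307 M, so pOH = 1.88 and pH = 14.00 - 1.88 = 12.12.

12.12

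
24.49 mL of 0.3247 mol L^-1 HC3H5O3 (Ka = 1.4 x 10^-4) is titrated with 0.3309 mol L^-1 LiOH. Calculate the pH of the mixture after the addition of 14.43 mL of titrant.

Initial n(HC3H5O3) = 0.3247 x 0.02449 = 0.007952 mol.
n(LiOH) added = 0.3309 x 0.01443 = 0.004775 mol, converting that many moles of HC3H5O3 to C3H5O3-.
Remaining n(HC3H5O3) = 0.003177 mol; n(C3H5O3-) = 0.004775 mol.
By Henderson-Hasselbalch, pH = pKa + log([A^-]/[HA]) = 3.85 + log(0.004775/0.003177) = 3.85 + (+0.18) = 4.03.

4.03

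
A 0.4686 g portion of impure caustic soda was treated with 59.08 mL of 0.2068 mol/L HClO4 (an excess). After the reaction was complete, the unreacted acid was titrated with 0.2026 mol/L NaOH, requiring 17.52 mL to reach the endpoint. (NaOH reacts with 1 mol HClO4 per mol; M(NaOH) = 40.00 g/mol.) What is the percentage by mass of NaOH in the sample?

Total n(HClO4) added = 0.2068 x 0.05908 = 0.01222 mol.
n(NaOH) used = 0.2026 x 0.01752 = 0.003550 mol, which equals the excess n(HClO4).
So n(HClO4) consumed by the sample = 0.01222 - 0.003550 = 0.008668 mol.
n(NaOH) = 0.008668 / 1 = 0.008668 mol.
mass NaOH = 0.008668 x 40.00 = 0.3467 g, so %NaOH = 0.3467/0.4686 x 100 = 74.0%.

74.0%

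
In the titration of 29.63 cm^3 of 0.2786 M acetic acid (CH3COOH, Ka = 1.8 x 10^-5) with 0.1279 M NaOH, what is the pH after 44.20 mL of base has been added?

5.08

Initial n(CH3COOH) = 0.2786 x 0.02963 = 0.008255 mol.
n(NaOH) added = 0.1279 x 0.04420 = 0.005653 mol, converting that many moles of CH3COOH to CH3COO-.
Remaining n(CH3COOH) = 0.002602 mol; n(CH3COO-) = 0.005653 mol.
By Henderson-Hasselbalch, pH = pKa + log([A^-]/[HA]) = 4.74 + log(0.005653/0.002602) = 4.74 + (+0.34) = 5.08.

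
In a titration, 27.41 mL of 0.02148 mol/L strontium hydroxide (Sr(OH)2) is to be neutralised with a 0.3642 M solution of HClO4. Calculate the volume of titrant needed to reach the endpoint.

n(Sr(OH)2) = 0.02148 mol/L x 0.02741 L = 0.0005888 mol.
The neutralisation is 1 Sr(OH)2 : 2 HClO4, so n(HClO4) = 0.0005888 x 2/1 = 0.001178 mol.
V(HClO4) = 0.001178 / 0.3642 = 0.003233 L = 3.23 mL.

3.23 mL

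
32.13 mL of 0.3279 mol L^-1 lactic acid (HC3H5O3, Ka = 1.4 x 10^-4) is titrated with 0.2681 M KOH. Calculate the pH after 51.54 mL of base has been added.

n(acid) = 0.3279 x 0.03213 = 0.01054 mol; n(KOH) added = 0.2681 x 0.05154 = 0.01382 mol.
Base is in excess by 0.01382 - 0.01054 = 0.003282 mol in a total volume of 0.08367 L.
[OH^-] = 0.003282/0.08367 = 0.03923 M, so pOH = 1.41 and pH = 14.00 - 1.41 = 12.59.

12.59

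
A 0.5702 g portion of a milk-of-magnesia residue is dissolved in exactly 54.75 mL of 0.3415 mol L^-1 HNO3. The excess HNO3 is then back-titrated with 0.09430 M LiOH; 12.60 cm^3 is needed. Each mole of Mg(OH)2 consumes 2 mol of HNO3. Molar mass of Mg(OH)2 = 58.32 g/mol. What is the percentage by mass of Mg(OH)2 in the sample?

Total n(HNO3) added = 0.3415 x 0.05475 = 0.01870 mol.
n(LiOH) used = 0.09430 x 0.01260 = 0.001188 mol, which equals the excess n(HNO3).
So n(HNO3) consumed by the sample = 0.01870 - 0.001188 = 0.01751 mol.
n(Mg(OH)2) = 0.01751 / 2 = 0.008754 mol.
mass Mg(OH)2 = 0.008754 x 58.32 = 0.5106 g, so %Mg(OH)2 = 0.5106/0.5702 x 100 = 89.5%.

89.5%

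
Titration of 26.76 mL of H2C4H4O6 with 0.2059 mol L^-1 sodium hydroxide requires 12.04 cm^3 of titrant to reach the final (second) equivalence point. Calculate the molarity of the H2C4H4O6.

n(NaOH) = 0.2059 x 0.01204 = 0.002479 mol.
At the final (second) equivalence point, 2 mol OH^- react per mol H2C4H4O6, so n(H2C4H4O6) = 0.002479 / 2 = 0.001240 mol.
[H2C4H4O6] = 0.001240 / 0.02676 L = 0.0463 M.

0.0463 M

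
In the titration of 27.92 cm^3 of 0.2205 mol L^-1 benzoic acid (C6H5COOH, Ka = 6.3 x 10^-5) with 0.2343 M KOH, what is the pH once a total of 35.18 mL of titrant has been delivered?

12.52

n(acid) = 0.2205 x 0.02792 = 0.006156 mol; n(KOH) added = 0.2343 x 0.03518 = 0.008243 mol.
Base is in excess by 0.008243 - 0.006156 = 0.002086 mol in a total volume of 0.06310 L.
[OH^-] = 0.002086/0.06310 = 0.03306 M, so pOH = 1.48 and pH = 14.00 - 1.48 = 12.52.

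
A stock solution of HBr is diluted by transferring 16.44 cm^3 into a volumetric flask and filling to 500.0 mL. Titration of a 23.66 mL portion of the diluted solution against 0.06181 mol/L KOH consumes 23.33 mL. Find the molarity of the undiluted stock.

n(KOH) = 0.06181 x 0.02333 = 0.001442 mol.
n(HBr) in the aliquot = 0.001442 mol.
[diluted HBr] = 0.001442 / 0.02366 = 0.06095 M.
Dilution factor = 500.0/16.44 = 30.41, so [stock] = 0.06095 x 30.41 = 1.85 M.

1.85 M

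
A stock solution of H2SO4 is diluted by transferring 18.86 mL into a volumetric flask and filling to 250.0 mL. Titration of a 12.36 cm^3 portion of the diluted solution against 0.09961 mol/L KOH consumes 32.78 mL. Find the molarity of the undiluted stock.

n(KOH) = 0.09961 x 0.03278 = 0.003265 mol.
n(H2SO4) in the aliquot = 0.003265 x 1/2 = 0.001633 mol.
[diluted H2SO4] = 0.001633 / 0.01236 = 0.1321 M.
Dilution factor = 250.0/18.86 = 13.26, so [stock] = 0.1321 x 13.26 = 1.75 M.

1.75 M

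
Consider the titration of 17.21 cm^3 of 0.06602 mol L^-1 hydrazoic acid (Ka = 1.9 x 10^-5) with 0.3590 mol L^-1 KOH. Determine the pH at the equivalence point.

8.73

n(HN3) = 0.06602 x 0.01721 = 0.001136 mol; V(KOH) at equivalence = 0.001136/0.3590 = 0.003165 L.
At equivalence all the acid is converted to N3-; total volume = 0.01721 + 0.003165 = 0.02037 L, so [N3-] = 0.001136/0.02037 = 0.05576 M.
Kb = Kw/Ka = 1.0e-14 / 1.9 x 10^-5 = 5.26e-10.
[OH^-] = sqrt(Kb x [N3-]) = sqrt(5.26e-10 x 0.05576) = 5.42e-6 M.
pOH = 5.27, so pH = 14.00 - 5.27 = 8.73.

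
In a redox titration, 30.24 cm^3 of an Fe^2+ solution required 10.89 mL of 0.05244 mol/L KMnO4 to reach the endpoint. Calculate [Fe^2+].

0.0944 M

n(KMnO4) = 0.05244 x 0.01089 = 0.0005711 mol.
From the balanced equation, 1 mol KMnO4 reacts with 5 mol Fe^2+, so n(Fe^2+) = 0.0005711 x 5/1 = 0.002855 mol.
[Fe^2+] = 0.002855 / 0.03024 L = 0.0944 M.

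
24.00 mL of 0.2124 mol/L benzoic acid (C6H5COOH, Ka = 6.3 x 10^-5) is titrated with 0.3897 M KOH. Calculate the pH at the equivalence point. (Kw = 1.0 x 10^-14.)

n(C6H5COOH) = 0.2124 x 0.02400 = 0.005098 mol; V(KOH) at equivalence = 0.005098/0.3897 = 0.01308 L.
At equivalence all the acid is converted to C6H5COO-; total volume = 0.02400 + 0.01308 = 0.03708 L, so [C6H5COO-] = 0.005098/0.03708 = 0.1375 M.
Kb = Kw/Ka = 1.0e-14 / 6.3 x 10^-5 = 1.59e-10.
[OH^-] = sqrt(Kb x [C6H5COO-]) = sqrt(1.59e-10 x 0.1375) = 4.67e-6 M.
pOH = 5.33, so pH = 14.00 - 5.33 = 8.67.

8.67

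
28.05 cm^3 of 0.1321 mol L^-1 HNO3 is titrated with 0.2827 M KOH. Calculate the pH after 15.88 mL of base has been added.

12.25

n(acid) = 0.1321 x 0.02805 = 0.003705 mol; n(KOH) added = 0.2827 x 0.01588 = 0.004489 mol.
Base is in excess by 0.004489 - 0.003705 = 0.0007839 mol in a total volume of 0.04393 L.
[OH^-] = 0.0007839/0.04393 = 0.01784 M, so pOH = 1.75 and pH = 14.00 - 1.75 = 12.25.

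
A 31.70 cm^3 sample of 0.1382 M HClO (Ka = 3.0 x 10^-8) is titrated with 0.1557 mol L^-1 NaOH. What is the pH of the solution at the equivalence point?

10.19

n(HClO) = 0.1382 x 0.03170 = 0.004381 mol; V(NaOH) at equivalence = 0.004381/0.1557 = 0.02814 L.
At equivalence all the acid is converted to ClO-; total volume = 0.03170 + 0.02814 = 0.05984 L, so [ClO-] = 0.004381/0.05984 = 0.07321 M.
Kb = Kw/Ka = 1.0e-14 / 3.0 x 10^-8 = 3.33e-7.
[OH^-] = sqrt(Kb x [ClO-]) = sqrt(3.33e-7 x 0.07321) = 0.000156 M.
pOH = 3.81, so pH = 14.00 - 3.81 = 10.19.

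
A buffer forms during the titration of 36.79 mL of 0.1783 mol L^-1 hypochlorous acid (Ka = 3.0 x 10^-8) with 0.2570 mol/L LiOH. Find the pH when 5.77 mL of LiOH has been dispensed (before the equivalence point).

Initial n(HClO) = 0.1783 x 0.03679 = 0.006560 mol.
n(LiOH) added = 0.2570 x 0.005770 = 0.001483 mol, converting that many moles of HClO to ClO-.
Remaining n(HClO) = 0.005077 mol; n(ClO-) = 0.001483 mol.
By Henderson-Hasselbalch, pH = pKa + log([A^-]/[HA]) = 7.52 + log(0.001483/0.005077) = 7.52 + (-0.53) = 6.99.

6.99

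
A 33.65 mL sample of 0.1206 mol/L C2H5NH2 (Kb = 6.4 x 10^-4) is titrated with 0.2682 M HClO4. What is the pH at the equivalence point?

5.94

n(C2H5NH2) = 0.1206 x 0.03365 = 0.004058 mol; V(HClO4) at equivalence = 0.004058/0.2682 = 0.01513 L.
At equivalence the base is fully converted to C2H5NH3+; total volume = 0.04878 L, so [C2H5NH3+] = 0.004058/0.04878 = 0.08319 M.
Ka(C2H5NH3+) = Kw/Kb = 1.0e-14 / 6.4 x 10^-4 = 1.56e-11.
[H^+] = sqrt(Ka x [C2H5NH3+]) = sqrt(1.56e-11 x 0.08319) = 1.14e-6 M.
pH = -log(1.14e-6) = 5.94.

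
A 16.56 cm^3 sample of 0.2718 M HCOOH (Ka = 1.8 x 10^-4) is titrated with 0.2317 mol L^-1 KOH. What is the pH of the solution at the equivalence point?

8.42

n(HCOOH) = 0.2718 x 0.01656 = 0.004501 mol; V(KOH) at equivalence = 0.004501/0.2317 = 0.01943 L.
At equivalence all the acid is converted to HCOO-; total volume = 0.01656 + 0.01943 = 0.03599 L, so [HCOO-] = 0.004501/0.03599 = 0.1251 M.
Kb = Kw/Ka = 1.0e-14 / 1.8 x 10^-4 = 5.56e-11.
[OH^-] = sqrt(Kb x [HCOO-]) = sqrt(5.56e-11 x 0.1251) = 2.64e-6 M.
pOH = 5.58, so pH = 14.00 - 5.58 = 8.42.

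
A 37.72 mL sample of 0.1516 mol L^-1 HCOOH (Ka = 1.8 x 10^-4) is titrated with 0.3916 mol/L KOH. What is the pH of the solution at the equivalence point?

8.39

n(HCOOH) = 0.1516 x 0.03772 = 0.005718 mol; V(KOH) at equivalence = 0.005718/0.3916 = 0.01460 L.
At equivalence all the acid is converted to HCOO-; total volume = 0.03772 + 0.01460 = 0.05232 L, so [HCOO-] = 0.005718/0.05232 = 0.1093 M.
Kb = Kw/Ka = 1.0e-14 / 1.8 x 10^-4 = 5.56e-11.
[OH^-] = sqrt(Kb x [HCOO-]) = sqrt(5.56e-11 x 0.1093) = 2.46e-6 M.
pOH = 5.61, so pH = 14.00 - 5.61 = 8.39.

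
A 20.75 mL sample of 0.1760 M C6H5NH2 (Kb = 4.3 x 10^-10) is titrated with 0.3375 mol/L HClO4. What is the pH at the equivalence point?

2.79

n(C6H5NH2) = 0.1760 x 0.02075 = 0.003652 mol; V(HClO4) at equivalence = 0.003652/0.3375 = 0.01082 L.
At equivalence the base is fully converted to C6H5NH3+; total volume = 0.03157 L, so [C6H5NH3+] = 0.003652/0.03157 = 0.1157 M.
Ka(C6H5NH3+) = Kw/Kb = 1.0e-14 / 4.3 x 10^-10 = 2.33e-5.
[H^+] = sqrt(Ka x [C6H5NH3+]) = sqrt(2.33e-5 x 0.1157) = 0.00164 M.
pH = -log(0.00164) = 2.79.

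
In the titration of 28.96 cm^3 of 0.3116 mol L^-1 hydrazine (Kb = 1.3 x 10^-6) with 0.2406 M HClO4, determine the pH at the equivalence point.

n(N2H4) = 0.3116 x 0.02896 = 0.009024 mol; V(HClO4) at equivalence = 0.009024/0.2406 = 0.03751 L.
At equivalence the base is fully converted to N2H5+; total volume = 0.06647 L, so [N2H5+] = 0.009024/0.06647 = 0.1358 M.
Ka(N2H5+) = Kw/Kb = 1.0e-14 / 1.3 x 10^-6 = 7.69e-9.
[H^+] = sqrt(Ka x [N2H5+]) = sqrt(7.69e-9 x 0.1358) = 3.23e-5 M.
pH = -log(3.23e-5) = 4.49.

4.49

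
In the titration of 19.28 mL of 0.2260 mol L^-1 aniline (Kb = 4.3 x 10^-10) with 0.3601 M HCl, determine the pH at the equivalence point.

n(C6H5NH2) = 0.2260 x 0.01928 = 0.004357 mol; V(HCl) at equivalence = 0.004357/0.3601 = 0.01210 L.
At equivalence the base is fully converted to C6H5NH3+; total volume = 0.03138 L, so [C6H5NH3+] = 0.004357/0.03138 = 0.1389 M.
Ka(C6H5NH3+) = Kw/Kb = 1.0e-14 / 4.3 x 10^-10 = 2.33e-5.
[H^+] = sqrt(Ka x [C6H5NH3+]) = sqrt(2.33e-5 x 0.1389) = 0.00180 M.
pH = -log(0.00180) = 2.75.

2.75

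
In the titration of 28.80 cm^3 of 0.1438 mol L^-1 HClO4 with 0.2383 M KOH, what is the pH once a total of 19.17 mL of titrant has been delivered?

11.95

n(acid) = 0.1438 x 0.02880 = 0.004141 mol; n(KOH) added = 0.2383 x 0.01917 = 0.004568 mol.
Base is in excess by 0.004568 - 0.004141 = 0.0004268 mol in a total volume of 0.04797 L.
[OH^-] = 0.0004268/0.04797 = 0.008897 M, so pOH = 2.05 and pH = 14.00 - 2.05 = 11.95.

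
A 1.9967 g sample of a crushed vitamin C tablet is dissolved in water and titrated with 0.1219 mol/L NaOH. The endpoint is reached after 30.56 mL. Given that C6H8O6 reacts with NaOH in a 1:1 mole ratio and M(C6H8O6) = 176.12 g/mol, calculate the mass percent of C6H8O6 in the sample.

n(NaOH) = 0.1219 x 0.03056 = 0.003725 mol.
n(C6H8O6) = 0.003725 / 1 = 0.003725 mol.
mass of C6H8O6 = 0.003725 x 176.12 = 0.6561 g.
% purity = 0.6561 / 1.9967 x 100 = 32.9%.

32.9%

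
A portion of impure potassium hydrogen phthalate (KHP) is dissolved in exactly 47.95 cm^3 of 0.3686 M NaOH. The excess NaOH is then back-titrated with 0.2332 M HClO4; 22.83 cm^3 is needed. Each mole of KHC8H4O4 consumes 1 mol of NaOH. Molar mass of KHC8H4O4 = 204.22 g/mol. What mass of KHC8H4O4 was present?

2.52 g

Total n(NaOH) added = 0.3686 x 0.04795 = 0.01767 mol.
n(HClO4) used = 0.2332 x 0.02283 = 0.005324 mol, which equals the excess n(NaOH).
So n(NaOH) consumed by the sample = 0.01767 - 0.005324 = 0.01235 mol.
n(KHC8H4O4) = 0.01235 / 1 = 0.01235 mol.
mass = 0.01235 mol x 204.22 g/mol = 2.52 g.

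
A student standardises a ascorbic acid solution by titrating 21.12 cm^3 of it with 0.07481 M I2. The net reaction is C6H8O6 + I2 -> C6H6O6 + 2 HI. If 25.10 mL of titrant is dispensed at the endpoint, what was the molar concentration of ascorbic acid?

0.0889 M

n(I2) = 0.07481 x 0.02510 = 0.001878 mol.
From the balanced equation, 1 mol I2 reacts with 1 mol ascorbic acid, so n(ascorbic acid) = 0.001878 x 1/1 = 0.001878 mol.
[ascorbic acid] = 0.001878 / 0.02112 L = 0.0889 M.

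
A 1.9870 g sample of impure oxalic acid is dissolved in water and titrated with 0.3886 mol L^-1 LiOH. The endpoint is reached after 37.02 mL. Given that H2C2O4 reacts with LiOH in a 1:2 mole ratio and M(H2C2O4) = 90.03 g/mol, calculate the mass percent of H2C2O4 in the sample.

n(LiOH) = 0.3886 x 0.03702 = 0.01439 mol.
n(H2C2O4) = 0.01439 / 2 = 0.007193 mol.
mass of H2C2O4 = 0.007193 x 90.03 = 0.6476 g.
% purity = 0.6476 / 1.9870 x 100 = 32.6%.

32.6%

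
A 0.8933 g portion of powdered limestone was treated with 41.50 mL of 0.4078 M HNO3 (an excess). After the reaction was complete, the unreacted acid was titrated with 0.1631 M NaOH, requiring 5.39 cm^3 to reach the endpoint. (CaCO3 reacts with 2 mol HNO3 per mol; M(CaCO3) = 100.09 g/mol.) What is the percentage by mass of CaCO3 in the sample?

89.9%

Total n(HNO3) added = 0.4078 x 0.04150 = 0.01692 mol.
n(NaOH) used = 0.1631 x 0.005390 = 0.0008791 mol, which equals the excess n(HNO3).
So n(HNO3) consumed by the sample = 0.01692 - 0.0008791 = 0.01604 mol.
n(CaCO3) = 0.01604 / 2 = 0.008022 mol.
mass CaCO3 = 0.008022 x 100.09 = 0.8030 g, so %CaCO3 = 0.8030/0.8933 x 100 = 89.9%.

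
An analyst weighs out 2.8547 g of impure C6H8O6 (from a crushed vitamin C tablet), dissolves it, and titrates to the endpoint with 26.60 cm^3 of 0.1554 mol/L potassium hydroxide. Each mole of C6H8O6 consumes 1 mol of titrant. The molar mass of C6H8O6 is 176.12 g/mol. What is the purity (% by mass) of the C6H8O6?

25.5%

n(KOH) = 0.1554 x 0.02660 = 0.004134 mol.
n(C6H8O6) = 0.004134 / 1 = 0.004134 mol.
mass of C6H8O6 = 0.004134 x 176.12 = 0.7280 g.
% purity = 0.7280 / 2.8547 x 100 = 25.5%.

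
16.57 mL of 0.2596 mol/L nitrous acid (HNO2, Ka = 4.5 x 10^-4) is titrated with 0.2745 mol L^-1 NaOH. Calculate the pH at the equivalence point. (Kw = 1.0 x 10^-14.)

n(HNO2) = 0.2596 x 0.01657 = 0.004302 mol; V(NaOH) at equivalence = 0.004302/0.2745 = 0.01567 L.
At equivalence all the acid is converted to NO2-; total volume = 0.01657 + 0.01567 = 0.03224 L, so [NO2-] = 0.004302/0.03224 = 0.1334 M.
Kb = Kw/Ka = 1.0e-14 / 4.5 x 10^-4 = 2.22e-11.
[OH^-] = sqrt(Kb x [NO2-]) = sqrt(2.22e-11 x 0.1334) = 1.72e-6 M.
pOH = 5.76, so pH = 14.00 - 5.76 = 8.24.

8.24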